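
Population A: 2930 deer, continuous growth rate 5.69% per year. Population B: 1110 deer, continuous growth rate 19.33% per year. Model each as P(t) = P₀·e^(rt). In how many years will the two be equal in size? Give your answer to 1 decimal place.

t ≈ 7.1 years

2930·e^(0.0569t) = 1110·e^(0.1933t)
2930/1110 = e^((0.1933 − 0.0569)t) → ln(2.63964) = 0.1364·t
t = 0.97064 / 0.1364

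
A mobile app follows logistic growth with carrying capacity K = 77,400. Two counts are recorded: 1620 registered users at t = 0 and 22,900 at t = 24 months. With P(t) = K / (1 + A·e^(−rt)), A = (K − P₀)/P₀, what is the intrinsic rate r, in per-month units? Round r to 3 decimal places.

r ≈ 0.124 per month

A = (77400 − 1620)/1620 = 46.77778
22900 = 77400/(1 + 46.77778·e^(−r·24)) → e^(−24r) = (3.37991 − 1)/46.77778 = 0.050877
r = −ln(0.050877)/24 = 2.97834/24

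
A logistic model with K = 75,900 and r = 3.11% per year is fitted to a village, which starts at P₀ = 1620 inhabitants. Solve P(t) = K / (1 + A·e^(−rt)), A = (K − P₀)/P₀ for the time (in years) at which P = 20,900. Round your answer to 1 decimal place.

t ≈ 91.9 years

A = (75900 − 1620)/1620 = 45.85185
20900 = 75900/(1 + 45.85185·e^(−0.0311t)) → 1 + 45.85185·e^(−0.0311t) = 3.63158
e^(−0.0311t) = 0.057393 → t = ln(17.4237)/0.0311 = 2.85783/0.0311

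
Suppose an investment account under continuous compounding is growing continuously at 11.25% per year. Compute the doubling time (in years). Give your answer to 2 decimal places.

doubling time = ln(2) / |r| = 0.69315 / 0.1125

doubling time ≈ 6.16 years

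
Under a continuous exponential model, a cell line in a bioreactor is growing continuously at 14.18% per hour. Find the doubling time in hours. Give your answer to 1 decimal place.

doubling time = ln(2) / |r| = 0.69315 / 0.1418

doubling time ≈ 4.9 hours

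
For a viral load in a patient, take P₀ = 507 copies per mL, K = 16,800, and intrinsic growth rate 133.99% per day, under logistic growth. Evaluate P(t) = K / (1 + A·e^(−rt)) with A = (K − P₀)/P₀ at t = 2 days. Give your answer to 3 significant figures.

≈ 5,240 copies per mL

A = (16800 − 507)/507 = 32.13609
P(2) = 16800 / (1 + 32.13609·e^(−1.3399·2)) = 16800 / (1 + 32.13609·0.068577)
= 16800 / 3.20379 ≈ 5243.78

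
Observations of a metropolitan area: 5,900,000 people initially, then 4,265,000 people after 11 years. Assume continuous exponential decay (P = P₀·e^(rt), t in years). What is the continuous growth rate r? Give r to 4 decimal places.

r ≈ -0.0295 per year

4265000 = 5900000 · e^(r·11)
e^(11r) = 4265000/5900000 = 0.72288
r = ln(0.72288) / 11 = -0.32451 / 11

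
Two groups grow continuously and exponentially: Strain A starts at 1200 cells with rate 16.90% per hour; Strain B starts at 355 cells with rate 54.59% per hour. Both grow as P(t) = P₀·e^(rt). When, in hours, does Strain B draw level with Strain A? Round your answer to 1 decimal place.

1200·e^(0.169t) = 355·e^(0.5459t)
1200/355 = e^((0.5459 − 0.169)t) → ln(3.38028) = 0.3769·t
t = 1.21796 / 0.3769

t ≈ 3.2 hours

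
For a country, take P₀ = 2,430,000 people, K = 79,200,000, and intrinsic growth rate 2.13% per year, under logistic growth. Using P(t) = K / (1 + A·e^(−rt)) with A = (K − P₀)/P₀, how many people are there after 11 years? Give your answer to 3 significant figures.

≈ 3,050,000 people

A = (79200000 − 2430000)/2430000 = 31.59259
P(11) = 79200000 / (1 + 31.59259·e^(−0.0213·11)) = 79200000 / (1 + 31.59259·0.791124)
= 79200000 / 25.99367 ≈ 3046895.39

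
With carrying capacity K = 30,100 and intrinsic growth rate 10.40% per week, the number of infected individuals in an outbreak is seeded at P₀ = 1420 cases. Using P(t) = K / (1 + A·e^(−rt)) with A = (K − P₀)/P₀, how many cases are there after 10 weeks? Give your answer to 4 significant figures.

≈ 3,698 cases

A = (30100 − 1420)/1420 = 20.19718
P(10) = 30100 / (1 + 20.19718·e^(−0.104·10)) = 30100 / (1 + 20.19718·0.353455)
= 30100 / 8.13879 ≈ 3698.34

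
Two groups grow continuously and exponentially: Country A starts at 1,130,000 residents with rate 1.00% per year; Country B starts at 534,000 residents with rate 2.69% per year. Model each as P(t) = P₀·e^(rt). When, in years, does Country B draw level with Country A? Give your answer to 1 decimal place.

t ≈ 44.4 years

1130000·e^(0.01t) = 534000·e^(0.0269t)
1130000/534000 = e^((0.0269 − 0.01)t) → ln(2.1161) = 0.0169·t
t = 0.74958 / 0.0169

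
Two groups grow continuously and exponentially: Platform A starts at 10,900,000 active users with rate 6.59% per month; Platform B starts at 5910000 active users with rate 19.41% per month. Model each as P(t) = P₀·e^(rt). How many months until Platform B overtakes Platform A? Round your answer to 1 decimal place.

t ≈ 4.8 months

10900000·e^(0.0659t) = 5910000·e^(0.1941t)
10900000/5910000 = e^((0.1941 − 0.0659)t) → ln(1.84433) = 0.1282·t
t = 0.61212 / 0.1282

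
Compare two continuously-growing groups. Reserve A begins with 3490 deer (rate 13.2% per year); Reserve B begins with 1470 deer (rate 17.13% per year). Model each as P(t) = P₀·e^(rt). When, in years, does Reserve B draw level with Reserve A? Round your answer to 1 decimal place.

t ≈ 22.0 years

3490·e^(0.132t) = 1470·e^(0.1713t)
3490/1470 = e^((0.1713 − 0.132)t) → ln(2.37415) = 0.0393·t
t = 0.86464 / 0.0393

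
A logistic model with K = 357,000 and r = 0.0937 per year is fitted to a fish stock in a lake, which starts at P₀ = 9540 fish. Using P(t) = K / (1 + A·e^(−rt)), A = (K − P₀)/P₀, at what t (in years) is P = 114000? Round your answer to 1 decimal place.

t ≈ 30.3 years

A = (357000 − 9540)/9540 = 36.42138
114000 = 357000/(1 + 36.42138·e^(−0.0937t)) → 1 + 36.42138·e^(−0.0937t) = 3.13158
e^(−0.0937t) = 0.058525 → t = ln(17.08658)/0.0937 = 2.83829/0.0937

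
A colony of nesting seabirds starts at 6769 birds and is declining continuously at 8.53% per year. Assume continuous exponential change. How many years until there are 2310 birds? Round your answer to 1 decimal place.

2310 = 6769 · e^(-0.0853·t)
t = ln(2310/6769) / -0.0853 = ln(0.34126) / -0.0853 = -1.07511 / -0.0853

t ≈ 12.6 years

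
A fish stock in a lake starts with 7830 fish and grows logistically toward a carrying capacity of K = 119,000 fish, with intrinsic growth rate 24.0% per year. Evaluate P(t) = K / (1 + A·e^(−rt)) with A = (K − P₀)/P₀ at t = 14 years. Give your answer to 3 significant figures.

≈ 79,700 fish

A = (119000 − 7830)/7830 = 14.19796
P(14) = 119000 / (1 + 14.19796·e^(−0.24·14)) = 119000 / (1 + 14.19796·0.034735)
= 119000 / 1.49317 ≈ 79696.23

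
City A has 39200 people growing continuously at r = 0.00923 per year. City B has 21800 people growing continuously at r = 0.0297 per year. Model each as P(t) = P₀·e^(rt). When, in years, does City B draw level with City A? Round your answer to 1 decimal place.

39200·e^(0.00923t) = 21800·e^(0.0297t)
39200/21800 = e^((0.0297 − 0.00923)t) → ln(1.79817) = 0.02047·t
t = 0.58677 / 0.02047

t ≈ 28.7 years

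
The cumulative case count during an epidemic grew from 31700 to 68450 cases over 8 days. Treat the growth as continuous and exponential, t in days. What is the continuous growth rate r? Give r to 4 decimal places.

68450 = 31700 · e^(r·8)
e^(8r) = 68450/31700 = 2.15931
r = ln(2.15931) / 8 = 0.76979 / 8

r ≈ 0.0962 per day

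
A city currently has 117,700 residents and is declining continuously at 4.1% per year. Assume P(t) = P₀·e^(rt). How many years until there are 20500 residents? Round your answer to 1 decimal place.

t ≈ 42.6 years

20500 = 117700 · e^(-0.041·t)
t = ln(20500/117700) / -0.041 = ln(0.17417) / -0.041 = -1.74771 / -0.041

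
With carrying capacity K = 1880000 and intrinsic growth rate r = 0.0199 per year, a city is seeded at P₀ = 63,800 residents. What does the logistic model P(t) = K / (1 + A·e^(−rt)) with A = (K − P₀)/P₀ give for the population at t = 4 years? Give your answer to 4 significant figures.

≈ 68,890 residents

A = (1880000 − 63800)/63800 = 28.46708
P(4) = 1880000 / (1 + 28.46708·e^(−0.0199·4)) = 1880000 / (1 + 28.46708·0.923486)
= 1880000 / 27.28894 ≈ 68892.37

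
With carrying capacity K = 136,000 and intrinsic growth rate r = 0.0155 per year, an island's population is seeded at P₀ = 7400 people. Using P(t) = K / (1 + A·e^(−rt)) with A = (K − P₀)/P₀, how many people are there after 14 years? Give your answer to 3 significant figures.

≈ 9,070 people

A = (136000 − 7400)/7400 = 17.37838
P(14) = 136000 / (1 + 17.37838·e^(−0.0155·14)) = 136000 / (1 + 17.37838·0.80493)
= 136000 / 14.98838 ≈ 9073.7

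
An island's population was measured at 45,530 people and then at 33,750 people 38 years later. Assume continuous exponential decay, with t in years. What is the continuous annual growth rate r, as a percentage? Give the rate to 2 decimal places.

r ≈ -0.79% per year

33750 = 45530 · e^(r·38)
e^(38r) = 33750/45530 = 0.74127
r = ln(0.74127) / 38 = -0.29939 / 38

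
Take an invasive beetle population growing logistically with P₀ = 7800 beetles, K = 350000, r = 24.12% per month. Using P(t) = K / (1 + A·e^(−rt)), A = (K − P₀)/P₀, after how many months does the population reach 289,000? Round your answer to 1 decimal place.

A = (350000 − 7800)/7800 = 43.87179
289000 = 350000/(1 + 43.87179·e^(−0.2412t)) → 1 + 43.87179·e^(−0.2412t) = 1.21107
e^(−0.2412t) = 0.004811 → t = ln(207.85162)/0.2412 = 5.33682/0.2412

t ≈ 22.1 months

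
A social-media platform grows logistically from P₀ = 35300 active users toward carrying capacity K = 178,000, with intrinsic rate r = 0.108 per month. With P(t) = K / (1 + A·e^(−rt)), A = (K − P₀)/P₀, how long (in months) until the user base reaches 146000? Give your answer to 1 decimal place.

A = (178000 − 35300)/35300 = 4.04249
146000 = 178000/(1 + 4.04249·e^(−0.108t)) → 1 + 4.04249·e^(−0.108t) = 1.21918
e^(−0.108t) = 0.054219 → t = ln(18.44387)/0.108 = 2.91473/0.108

t ≈ 27.0 months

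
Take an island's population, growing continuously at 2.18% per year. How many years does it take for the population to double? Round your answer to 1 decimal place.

doubling time ≈ 31.8 years

doubling time = ln(2) / |r| = 0.69315 / 0.0218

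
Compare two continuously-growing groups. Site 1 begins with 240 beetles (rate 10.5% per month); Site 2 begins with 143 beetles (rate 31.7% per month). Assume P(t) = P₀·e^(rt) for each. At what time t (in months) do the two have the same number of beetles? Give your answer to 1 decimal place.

240·e^(0.105t) = 143·e^(0.317t)
240/143 = e^((0.317 − 0.105)t) → ln(1.67832) = 0.212·t
t = 0.51779 / 0.212

t ≈ 2.4 months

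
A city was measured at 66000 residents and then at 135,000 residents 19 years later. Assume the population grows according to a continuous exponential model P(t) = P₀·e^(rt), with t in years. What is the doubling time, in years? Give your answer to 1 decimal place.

r = ln(135000/66000) / 19 = ln(2.04545) / 19 ≈ 0.037664 per year
doubling time = ln 2 / |r| = 0.69315 / 0.037664

doubling time ≈ 18.4 years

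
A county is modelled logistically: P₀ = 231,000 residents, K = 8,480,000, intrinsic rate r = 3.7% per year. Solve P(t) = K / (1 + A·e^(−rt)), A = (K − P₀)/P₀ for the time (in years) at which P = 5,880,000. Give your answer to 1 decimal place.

t ≈ 118.7 years

A = (8480000 − 231000)/231000 = 35.70996
5880000 = 8480000/(1 + 35.70996·e^(−0.037t)) → 1 + 35.70996·e^(−0.037t) = 1.44218
e^(−0.037t) = 0.012382 → t = ln(80.75944)/0.037 = 4.39147/0.037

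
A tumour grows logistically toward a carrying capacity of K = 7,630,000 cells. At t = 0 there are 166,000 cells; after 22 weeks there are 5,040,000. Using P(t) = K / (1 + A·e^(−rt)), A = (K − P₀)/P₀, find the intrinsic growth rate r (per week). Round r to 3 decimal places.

A = (7630000 − 166000)/166000 = 44.96386
5040000 = 7630000/(1 + 44.96386·e^(−r·22)) → e^(−22r) = (1.51389 − 1)/44.96386 = 0.011429
r = −ln(0.011429)/22 = 4.47161/22

r ≈ 0.203 per week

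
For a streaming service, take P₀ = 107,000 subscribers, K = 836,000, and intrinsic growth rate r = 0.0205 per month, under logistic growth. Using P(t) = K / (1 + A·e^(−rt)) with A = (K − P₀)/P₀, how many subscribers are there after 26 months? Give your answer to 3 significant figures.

≈ 167,000 subscribers

A = (836000 − 107000)/107000 = 6.81308
P(26) = 836000 / (1 + 6.81308·e^(−0.0205·26)) = 836000 / (1 + 6.81308·0.586842)
= 836000 / 4.9982 ≈ 167260.13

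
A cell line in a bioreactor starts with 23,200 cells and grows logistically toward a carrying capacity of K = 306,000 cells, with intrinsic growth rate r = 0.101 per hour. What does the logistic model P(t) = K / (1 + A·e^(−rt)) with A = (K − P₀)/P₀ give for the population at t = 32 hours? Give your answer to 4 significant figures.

≈ 206,600 cells

A = (306000 − 23200)/23200 = 12.18966
P(32) = 306000 / (1 + 12.18966·e^(−0.101·32)) = 306000 / (1 + 12.18966·0.039478)
= 306000 / 1.48123 ≈ 206585.23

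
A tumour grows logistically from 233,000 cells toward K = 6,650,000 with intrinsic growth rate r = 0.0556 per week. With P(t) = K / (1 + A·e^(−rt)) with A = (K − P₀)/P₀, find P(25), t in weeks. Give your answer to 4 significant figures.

≈ 846,100 cells

A = (6650000 − 233000)/233000 = 27.54077
P(25) = 6650000 / (1 + 27.54077·e^(−0.0556·25)) = 6650000 / (1 + 27.54077·0.249075)
= 6650000 / 7.85973 ≈ 846085.44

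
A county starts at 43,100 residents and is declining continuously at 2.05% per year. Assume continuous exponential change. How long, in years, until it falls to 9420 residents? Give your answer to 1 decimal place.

9420 = 43100 · e^(-0.0205·t)
t = ln(9420/43100) / -0.0205 = ln(0.21856) / -0.0205 = -1.52069 / -0.0205

t ≈ 74.2 years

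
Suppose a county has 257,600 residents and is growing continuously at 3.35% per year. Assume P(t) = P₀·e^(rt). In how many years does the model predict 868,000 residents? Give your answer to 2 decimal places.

868000 = 257600 · e^(0.0335·t)
t = ln(868000/257600) / 0.0335 = ln(3.36957) / 0.0335 = 1.21478 / 0.0335

t ≈ 36.26 years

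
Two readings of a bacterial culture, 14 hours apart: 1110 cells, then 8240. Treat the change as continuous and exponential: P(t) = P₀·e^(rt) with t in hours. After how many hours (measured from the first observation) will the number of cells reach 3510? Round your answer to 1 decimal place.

r = ln(8240/1110) / 14 ≈ 0.143189 per hour
t = ln(3510/1110) / r = 1.15126 / 0.143189 ≈ 8.04

t ≈ 8.0 hours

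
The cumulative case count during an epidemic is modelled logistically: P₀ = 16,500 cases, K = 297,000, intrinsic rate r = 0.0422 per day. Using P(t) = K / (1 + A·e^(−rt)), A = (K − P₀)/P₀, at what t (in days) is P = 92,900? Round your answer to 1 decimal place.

t ≈ 48.5 days

A = (297000 − 16500)/16500 = 17
92900 = 297000/(1 + 17·e^(−0.0422t)) → 1 + 17·e^(−0.0422t) = 3.19699
e^(−0.0422t) = 0.129234 → t = ln(7.73787)/0.0422 = 2.04613/0.0422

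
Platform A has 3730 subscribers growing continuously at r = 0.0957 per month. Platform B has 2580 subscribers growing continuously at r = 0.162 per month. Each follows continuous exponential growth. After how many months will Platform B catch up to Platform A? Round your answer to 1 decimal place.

3730·e^(0.0957t) = 2580·e^(0.162t)
3730/2580 = e^((0.162 − 0.0957)t) → ln(1.44574) = 0.0663·t
t = 0.36862 / 0.0663

t ≈ 5.6 months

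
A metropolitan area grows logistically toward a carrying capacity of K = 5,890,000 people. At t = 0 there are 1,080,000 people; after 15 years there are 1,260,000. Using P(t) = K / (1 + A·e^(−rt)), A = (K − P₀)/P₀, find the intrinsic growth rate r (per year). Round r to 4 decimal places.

r ≈ 0.0128 per year

A = (5890000 − 1080000)/1080000 = 4.4537
1260000 = 5890000/(1 + 4.4537·e^(−r·15)) → e^(−15r) = (4.6746 − 1)/4.4537 = 0.825067
r = −ln(0.825067)/15 = 0.19229/15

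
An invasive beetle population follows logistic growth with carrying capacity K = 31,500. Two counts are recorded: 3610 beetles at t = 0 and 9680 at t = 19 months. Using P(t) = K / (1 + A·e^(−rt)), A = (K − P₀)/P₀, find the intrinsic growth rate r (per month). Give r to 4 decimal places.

r ≈ 0.0648 per month

A = (31500 − 3610)/3610 = 7.72576
9680 = 31500/(1 + 7.72576·e^(−r·19)) → e^(−19r) = (3.25413 − 1)/7.72576 = 0.291768
r = −ln(0.291768)/19 = 1.2318/19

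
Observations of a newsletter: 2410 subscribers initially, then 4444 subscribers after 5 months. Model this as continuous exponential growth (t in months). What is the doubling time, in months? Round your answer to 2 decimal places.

doubling time ≈ 5.66 months

r = ln(4444/2410) / 5 = ln(1.84398) / 5 ≈ 0.122386 per month
doubling time = ln 2 / |r| = 0.69315 / 0.122386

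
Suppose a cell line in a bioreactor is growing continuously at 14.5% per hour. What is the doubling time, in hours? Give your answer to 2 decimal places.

doubling time ≈ 4.78 hours

doubling time = ln(2) / |r| = 0.69315 / 0.145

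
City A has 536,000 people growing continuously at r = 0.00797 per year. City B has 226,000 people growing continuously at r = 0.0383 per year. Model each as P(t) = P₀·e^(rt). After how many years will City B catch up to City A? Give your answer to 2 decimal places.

t ≈ 28.47 years

536000·e^(0.00797t) = 226000·e^(0.0383t)
536000/226000 = e^((0.0383 − 0.00797)t) → ln(2.37168) = 0.03033·t
t = 0.8636 / 0.03033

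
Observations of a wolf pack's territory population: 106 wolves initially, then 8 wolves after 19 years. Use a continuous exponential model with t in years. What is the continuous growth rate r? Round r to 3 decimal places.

8 = 106 · e^(r·19)
e^(19r) = 8/106 = 0.07547
r = ln(0.07547) / 19 = -2.584 / 19

r ≈ -0.136 per year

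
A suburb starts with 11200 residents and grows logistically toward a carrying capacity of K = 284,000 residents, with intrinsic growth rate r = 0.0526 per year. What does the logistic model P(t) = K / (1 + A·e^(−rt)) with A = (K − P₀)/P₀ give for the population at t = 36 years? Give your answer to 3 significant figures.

≈ 60,900 residents

A = (284000 − 11200)/11200 = 24.35714
P(36) = 284000 / (1 + 24.35714·e^(−0.0526·36)) = 284000 / (1 + 24.35714·0.150529)
= 284000 / 4.66645 ≈ 60859.91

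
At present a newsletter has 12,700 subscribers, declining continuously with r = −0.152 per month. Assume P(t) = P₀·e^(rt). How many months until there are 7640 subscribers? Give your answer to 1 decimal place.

7640 = 12700 · e^(-0.152·t)
t = ln(7640/12700) / -0.152 = ln(0.60157) / -0.152 = -0.5082 / -0.152

t ≈ 3.3 months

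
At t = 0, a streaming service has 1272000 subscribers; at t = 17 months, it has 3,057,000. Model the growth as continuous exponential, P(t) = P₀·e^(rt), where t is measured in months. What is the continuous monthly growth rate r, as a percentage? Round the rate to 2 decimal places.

r ≈ 5.16% per month

3057000 = 1272000 · e^(r·17)
e^(17r) = 3057000/1272000 = 2.4033
r = ln(2.4033) / 17 = 0.87684 / 17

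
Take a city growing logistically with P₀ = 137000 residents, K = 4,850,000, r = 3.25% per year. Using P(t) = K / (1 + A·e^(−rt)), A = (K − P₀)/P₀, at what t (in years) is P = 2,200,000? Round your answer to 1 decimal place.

A = (4850000 − 137000)/137000 = 34.40146
2200000 = 4850000/(1 + 34.40146·e^(−0.0325t)) → 1 + 34.40146·e^(−0.0325t) = 2.20455
e^(−0.0325t) = 0.035014 → t = ln(28.5597)/0.0325 = 3.352/0.0325

t ≈ 103.1 years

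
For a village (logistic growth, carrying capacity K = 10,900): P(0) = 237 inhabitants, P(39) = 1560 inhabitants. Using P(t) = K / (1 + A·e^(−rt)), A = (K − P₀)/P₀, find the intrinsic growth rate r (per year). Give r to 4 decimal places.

r ≈ 0.0517 per year

A = (10900 − 237)/237 = 44.99156
1560 = 10900/(1 + 44.99156·e^(−r·39)) → e^(−39r) = (6.98718 − 1)/44.99156 = 0.133073
r = −ln(0.133073)/39 = 2.01685/39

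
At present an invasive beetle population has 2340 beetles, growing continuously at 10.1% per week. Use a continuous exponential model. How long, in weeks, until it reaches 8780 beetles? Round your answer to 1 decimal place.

t ≈ 13.1 weeks

8780 = 2340 · e^(0.101·t)
t = ln(8780/2340) / 0.101 = ln(3.75214) / 0.101 = 1.32233 / 0.101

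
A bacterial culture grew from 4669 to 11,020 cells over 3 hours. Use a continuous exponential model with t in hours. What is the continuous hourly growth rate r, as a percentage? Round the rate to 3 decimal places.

11020 = 4669 · e^(r·3)
e^(3r) = 11020/4669 = 2.36025
r = ln(2.36025) / 3 = 0.85877 / 3

r ≈ 28.626% per hour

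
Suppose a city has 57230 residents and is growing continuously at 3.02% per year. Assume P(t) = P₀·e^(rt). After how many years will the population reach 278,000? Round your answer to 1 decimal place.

278000 = 57230 · e^(0.0302·t)
t = ln(278000/57230) / 0.0302 = ln(4.85759) / 0.0302 = 1.58054 / 0.0302

t ≈ 52.3 years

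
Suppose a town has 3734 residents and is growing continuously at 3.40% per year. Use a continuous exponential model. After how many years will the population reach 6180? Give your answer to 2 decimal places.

6180 = 3734 · e^(0.034·t)
t = ln(6180/3734) / 0.034 = ln(1.65506) / 0.034 = 0.50384 / 0.034

t ≈ 14.82 years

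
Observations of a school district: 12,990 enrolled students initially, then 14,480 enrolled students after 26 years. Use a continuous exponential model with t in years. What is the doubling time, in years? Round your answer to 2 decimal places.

r = ln(14480/12990) / 26 = ln(1.1147) / 26 ≈ 0.004176 per year
doubling time = ln 2 / |r| = 0.69315 / 0.004176

doubling time ≈ 165.96 years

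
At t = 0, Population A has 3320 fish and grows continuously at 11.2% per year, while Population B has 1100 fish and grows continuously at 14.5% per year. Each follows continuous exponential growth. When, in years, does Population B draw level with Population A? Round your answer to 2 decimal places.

t ≈ 33.47 years

3320·e^(0.112t) = 1100·e^(0.145t)
3320/1100 = e^((0.145 − 0.112)t) → ln(3.01818) = 0.033·t
t = 1.10465 / 0.033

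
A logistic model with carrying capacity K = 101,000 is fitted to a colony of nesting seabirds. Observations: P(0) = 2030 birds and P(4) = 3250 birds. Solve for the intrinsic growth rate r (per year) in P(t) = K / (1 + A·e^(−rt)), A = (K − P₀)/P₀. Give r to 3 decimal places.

r ≈ 0.121 per year

A = (101000 − 2030)/2030 = 48.75369
3250 = 101000/(1 + 48.75369·e^(−r·4)) → e^(−4r) = (31.07692 − 1)/48.75369 = 0.616916
r = −ln(0.616916)/4 = 0.48302/4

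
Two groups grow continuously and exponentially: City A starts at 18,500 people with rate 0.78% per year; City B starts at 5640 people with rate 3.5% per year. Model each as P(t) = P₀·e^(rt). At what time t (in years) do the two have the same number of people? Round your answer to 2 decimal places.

18500·e^(0.0078t) = 5640·e^(0.035t)
18500/5640 = e^((0.035 − 0.0078)t) → ln(3.28014) = 0.0272·t
t = 1.18789 / 0.0272

t ≈ 43.67 years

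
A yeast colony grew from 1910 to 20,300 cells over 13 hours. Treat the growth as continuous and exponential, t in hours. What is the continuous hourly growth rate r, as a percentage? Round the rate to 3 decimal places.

20300 = 1910 · e^(r·13)
e^(13r) = 20300/1910 = 10.62827
r = ln(10.62827) / 13 = 2.36352 / 13

r ≈ 18.181% per hour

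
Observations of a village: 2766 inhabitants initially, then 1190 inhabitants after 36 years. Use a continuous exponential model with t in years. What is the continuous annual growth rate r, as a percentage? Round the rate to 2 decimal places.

1190 = 2766 · e^(r·36)
e^(36r) = 1190/2766 = 0.43022
r = ln(0.43022) / 36 = -0.84345 / 36

r ≈ -2.34% per year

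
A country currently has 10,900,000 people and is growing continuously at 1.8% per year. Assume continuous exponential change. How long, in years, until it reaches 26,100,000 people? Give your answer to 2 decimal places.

t ≈ 48.51 years

26100000 = 10900000 · e^(0.018·t)
t = ln(26100000/10900000) / 0.018 = ln(2.3945) / 0.018 = 0.87317 / 0.018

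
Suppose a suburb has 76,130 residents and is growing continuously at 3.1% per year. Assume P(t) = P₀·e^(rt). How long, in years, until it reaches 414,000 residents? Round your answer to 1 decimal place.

414000 = 76130 · e^(0.031·t)
t = ln(414000/76130) / 0.031 = ln(5.43807) / 0.031 = 1.69342 / 0.031

t ≈ 54.6 years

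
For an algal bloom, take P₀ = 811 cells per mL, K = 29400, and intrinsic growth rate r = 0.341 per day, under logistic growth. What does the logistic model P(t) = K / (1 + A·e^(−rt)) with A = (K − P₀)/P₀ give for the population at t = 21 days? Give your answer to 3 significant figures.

A = (29400 − 811)/811 = 35.25154
P(21) = 29400 / (1 + 35.25154·e^(−0.341·21)) = 29400 / (1 + 35.25154·0.000776)
= 29400 / 1.02736 ≈ 28616.9

≈ 28,600 cells per mL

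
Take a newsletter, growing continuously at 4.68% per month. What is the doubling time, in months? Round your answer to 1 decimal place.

doubling time ≈ 14.8 months

doubling time = ln(2) / |r| = 0.69315 / 0.0468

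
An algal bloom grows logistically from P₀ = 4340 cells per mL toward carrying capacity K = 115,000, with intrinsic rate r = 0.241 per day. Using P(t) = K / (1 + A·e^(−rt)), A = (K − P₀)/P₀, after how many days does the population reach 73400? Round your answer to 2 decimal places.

t ≈ 15.79 days

A = (115000 − 4340)/4340 = 25.4977
73400 = 115000/(1 + 25.4977·e^(−0.241t)) → 1 + 25.4977·e^(−0.241t) = 1.56676
e^(−0.241t) = 0.022228 → t = ln(44.98872)/0.241 = 3.80641/0.241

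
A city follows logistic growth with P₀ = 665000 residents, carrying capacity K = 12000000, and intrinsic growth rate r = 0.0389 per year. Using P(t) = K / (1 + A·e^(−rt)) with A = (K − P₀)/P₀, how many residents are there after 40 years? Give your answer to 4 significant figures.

≈ 2,611,000 residents

A = (12000000 − 665000)/665000 = 17.04511
P(40) = 12000000 / (1 + 17.04511·e^(−0.0389·40)) = 12000000 / (1 + 17.04511·0.210978)
= 12000000 / 4.59615 ≈ 2610881.47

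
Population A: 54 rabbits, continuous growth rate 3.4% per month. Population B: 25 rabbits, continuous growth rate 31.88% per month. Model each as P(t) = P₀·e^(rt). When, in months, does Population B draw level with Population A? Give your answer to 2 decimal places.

54·e^(0.034t) = 25·e^(0.3188t)
54/25 = e^((0.3188 − 0.034)t) → ln(2.16) = 0.2848·t
t = 0.77011 / 0.2848

t ≈ 2.70 months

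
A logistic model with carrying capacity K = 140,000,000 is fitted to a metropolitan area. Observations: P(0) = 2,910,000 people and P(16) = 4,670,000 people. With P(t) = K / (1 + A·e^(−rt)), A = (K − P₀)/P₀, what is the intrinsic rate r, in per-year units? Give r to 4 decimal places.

r ≈ 0.0304 per year

A = (140000000 − 2910000)/2910000 = 47.10997
4670000 = 140000000/(1 + 47.10997·e^(−r·16)) → e^(−16r) = (29.97859 − 1)/47.10997 = 0.615126
r = −ln(0.615126)/16 = 0.48593/16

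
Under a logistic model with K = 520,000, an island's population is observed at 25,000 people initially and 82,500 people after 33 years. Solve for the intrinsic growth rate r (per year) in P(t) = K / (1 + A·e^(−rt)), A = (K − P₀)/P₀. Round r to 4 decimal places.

r ≈ 0.0399 per year

A = (520000 − 25000)/25000 = 19.8
82500 = 520000/(1 + 19.8·e^(−r·33)) → e^(−33r) = (6.30303 − 1)/19.8 = 0.26783
r = −ln(0.26783)/33 = 1.3174/33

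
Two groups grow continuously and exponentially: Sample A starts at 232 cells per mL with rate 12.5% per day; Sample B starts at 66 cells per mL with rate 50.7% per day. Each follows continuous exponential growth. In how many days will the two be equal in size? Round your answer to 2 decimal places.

t ≈ 3.29 days

232·e^(0.125t) = 66·e^(0.507t)
232/66 = e^((0.507 − 0.125)t) → ln(3.51515) = 0.382·t
t = 1.25708 / 0.382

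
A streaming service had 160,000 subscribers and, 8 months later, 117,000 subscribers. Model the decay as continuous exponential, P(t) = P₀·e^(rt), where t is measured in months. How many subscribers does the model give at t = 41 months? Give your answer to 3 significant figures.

r = ln(117000/160000) / 8 ≈ -0.039125 per month
P(41) = 160000 · e^(-0.039125·41) = 160000 · 0.20107 ≈ 32170.49

≈ 32,200 subscribers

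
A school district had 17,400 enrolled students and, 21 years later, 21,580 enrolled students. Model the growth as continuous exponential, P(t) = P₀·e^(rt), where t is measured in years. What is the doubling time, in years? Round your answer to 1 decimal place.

doubling time ≈ 67.6 years

r = ln(21580/17400) / 21 = ln(1.24023) / 21 ≈ 0.010252 per year
doubling time = ln 2 / |r| = 0.69315 / 0.010252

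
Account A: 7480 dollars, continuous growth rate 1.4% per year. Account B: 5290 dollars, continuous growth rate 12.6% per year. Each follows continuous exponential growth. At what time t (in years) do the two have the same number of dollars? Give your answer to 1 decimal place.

t ≈ 3.1 years

7480·e^(0.014t) = 5290·e^(0.126t)
7480/5290 = e^((0.126 − 0.014)t) → ln(1.41399) = 0.112·t
t = 0.34641 / 0.112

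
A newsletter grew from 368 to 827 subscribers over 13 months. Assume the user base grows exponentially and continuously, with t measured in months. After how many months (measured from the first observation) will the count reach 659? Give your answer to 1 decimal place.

t ≈ 9.4 months

r = ln(827/368) / 13 ≈ 0.062286 per month
t = ln(659/368) / r = 0.58264 / 0.062286 ≈ 9.354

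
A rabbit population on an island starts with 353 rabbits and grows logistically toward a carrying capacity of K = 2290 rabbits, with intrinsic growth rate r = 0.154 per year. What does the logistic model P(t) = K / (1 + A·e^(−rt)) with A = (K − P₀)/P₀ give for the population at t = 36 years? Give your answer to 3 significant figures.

≈ 2,240 rabbits

A = (2290 − 353)/353 = 5.48725
P(36) = 2290 / (1 + 5.48725·e^(−0.154·36)) = 2290 / (1 + 5.48725·0.003911)
= 2290 / 1.02146 ≈ 2241.89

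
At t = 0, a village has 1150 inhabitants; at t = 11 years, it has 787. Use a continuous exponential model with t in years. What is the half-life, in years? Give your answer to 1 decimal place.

r = ln(787/1150) / 11 = ln(0.68435) / 11 ≈ -0.034481 per year
half-life = ln 2 / |r| = 0.69315 / 0.034481

half-life ≈ 20.1 years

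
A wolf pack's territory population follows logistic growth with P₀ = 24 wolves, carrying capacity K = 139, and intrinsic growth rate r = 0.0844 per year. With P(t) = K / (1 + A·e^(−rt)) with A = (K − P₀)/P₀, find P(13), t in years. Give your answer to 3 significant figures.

A = (139 − 24)/24 = 4.79167
P(13) = 139 / (1 + 4.79167·e^(−0.0844·13)) = 139 / (1 + 4.79167·0.333804)
= 139 / 2.59948 ≈ 53.47

≈ 53.5 wolves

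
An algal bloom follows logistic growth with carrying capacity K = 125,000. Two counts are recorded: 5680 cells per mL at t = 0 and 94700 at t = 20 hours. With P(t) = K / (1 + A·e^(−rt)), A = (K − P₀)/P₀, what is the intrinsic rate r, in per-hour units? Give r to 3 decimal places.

A = (125000 − 5680)/5680 = 21.00704
94700 = 125000/(1 + 21.00704·e^(−r·20)) → e^(−20r) = (1.31996 − 1)/21.00704 = 0.015231
r = −ln(0.015231)/20 = 4.18442/20

r ≈ 0.209 per hour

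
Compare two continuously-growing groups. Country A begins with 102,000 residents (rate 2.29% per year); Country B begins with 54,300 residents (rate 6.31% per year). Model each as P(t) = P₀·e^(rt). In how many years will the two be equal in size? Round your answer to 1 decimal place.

102000·e^(0.0229t) = 54300·e^(0.0631t)
102000/54300 = e^((0.0631 − 0.0229)t) → ln(1.87845) = 0.0402·t
t = 0.63045 / 0.0402

t ≈ 15.7 years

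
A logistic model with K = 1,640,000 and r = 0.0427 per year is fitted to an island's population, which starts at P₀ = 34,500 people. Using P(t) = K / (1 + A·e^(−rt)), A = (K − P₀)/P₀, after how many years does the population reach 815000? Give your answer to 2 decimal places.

A = (1640000 − 34500)/34500 = 46.53623
815000 = 1640000/(1 + 46.53623·e^(−0.0427t)) → 1 + 46.53623·e^(−0.0427t) = 2.01227
e^(−0.0427t) = 0.021752 → t = ln(45.97216)/0.0427 = 3.82804/0.0427

t ≈ 89.65 years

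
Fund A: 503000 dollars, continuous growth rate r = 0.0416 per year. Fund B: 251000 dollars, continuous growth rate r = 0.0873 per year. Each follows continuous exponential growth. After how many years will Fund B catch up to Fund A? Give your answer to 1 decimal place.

503000·e^(0.0416t) = 251000·e^(0.0873t)
503000/251000 = e^((0.0873 − 0.0416)t) → ln(2.00398) = 0.0457·t
t = 0.69514 / 0.0457

t ≈ 15.2 years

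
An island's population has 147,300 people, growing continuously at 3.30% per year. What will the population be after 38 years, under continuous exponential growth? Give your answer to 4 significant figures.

≈ 516,200 people

P(38) = 147300 · e^(0.033·38) = 147300 · e^(1.254)
= 147300 · 3.50433 ≈ 516188.15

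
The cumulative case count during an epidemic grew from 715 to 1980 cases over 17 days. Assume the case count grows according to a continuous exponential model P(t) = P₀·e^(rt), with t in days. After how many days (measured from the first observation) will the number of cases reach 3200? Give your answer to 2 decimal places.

t ≈ 25.01 days

r = ln(1980/715) / 17 ≈ 0.059916 per day
t = ln(3200/715) / r = 1.49862 / 0.059916 ≈ 25.012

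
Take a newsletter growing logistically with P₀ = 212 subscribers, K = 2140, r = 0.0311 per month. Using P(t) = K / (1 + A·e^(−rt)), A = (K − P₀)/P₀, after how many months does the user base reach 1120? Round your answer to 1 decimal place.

A = (2140 − 212)/212 = 9.09434
1120 = 2140/(1 + 9.09434·e^(−0.0311t)) → 1 + 9.09434·e^(−0.0311t) = 1.91071
e^(−0.0311t) = 0.100141 → t = ln(9.98594)/0.0311 = 2.30118/0.0311

t ≈ 74.0 months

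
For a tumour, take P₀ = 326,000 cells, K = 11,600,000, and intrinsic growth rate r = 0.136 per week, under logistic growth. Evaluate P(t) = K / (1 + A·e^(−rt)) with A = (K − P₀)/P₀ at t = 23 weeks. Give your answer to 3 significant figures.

A = (11600000 − 326000)/326000 = 34.58282
P(23) = 11600000 / (1 + 34.58282·e^(−0.136·23)) = 11600000 / (1 + 34.58282·0.043805)
= 11600000 / 2.51491 ≈ 4612488.17

≈ 4,610,000 cells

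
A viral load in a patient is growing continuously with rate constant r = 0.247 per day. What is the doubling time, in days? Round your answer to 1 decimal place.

doubling time = ln(2) / |r| = 0.69315 / 0.247

doubling time ≈ 2.8 days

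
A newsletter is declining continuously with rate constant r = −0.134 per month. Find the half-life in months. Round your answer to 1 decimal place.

half-life = ln(2) / |r| = 0.69315 / 0.134

half-life ≈ 5.2 months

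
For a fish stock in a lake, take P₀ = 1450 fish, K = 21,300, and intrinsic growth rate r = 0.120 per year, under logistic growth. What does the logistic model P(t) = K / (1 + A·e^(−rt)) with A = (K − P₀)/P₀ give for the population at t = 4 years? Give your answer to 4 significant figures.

A = (21300 − 1450)/1450 = 13.68966
P(4) = 21300 / (1 + 13.68966·e^(−0.12·4)) = 21300 / (1 + 13.68966·0.618783)
= 21300 / 9.47093 ≈ 2248.99

≈ 2,249 fish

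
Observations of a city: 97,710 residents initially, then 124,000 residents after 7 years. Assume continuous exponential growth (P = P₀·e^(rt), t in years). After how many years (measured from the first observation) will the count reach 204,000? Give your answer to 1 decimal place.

t ≈ 21.6 years

r = ln(124000/97710) / 7 ≈ 0.03404 per year
t = ln(204000/97710) / r = 0.73612 / 0.03404 ≈ 21.625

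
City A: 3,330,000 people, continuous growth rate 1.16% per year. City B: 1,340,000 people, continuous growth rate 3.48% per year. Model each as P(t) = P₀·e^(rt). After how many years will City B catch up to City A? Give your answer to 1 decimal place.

t ≈ 39.2 years

3330000·e^(0.0116t) = 1340000·e^(0.0348t)
3330000/1340000 = e^((0.0348 − 0.0116)t) → ln(2.48507) = 0.0232·t
t = 0.9103 / 0.0232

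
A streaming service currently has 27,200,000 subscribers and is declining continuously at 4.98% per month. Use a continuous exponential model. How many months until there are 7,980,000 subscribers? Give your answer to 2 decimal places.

7980000 = 27200000 · e^(-0.0498·t)
t = ln(7980000/27200000) / -0.0498 = ln(0.29338) / -0.0498 = -1.22628 / -0.0498

t ≈ 24.62 months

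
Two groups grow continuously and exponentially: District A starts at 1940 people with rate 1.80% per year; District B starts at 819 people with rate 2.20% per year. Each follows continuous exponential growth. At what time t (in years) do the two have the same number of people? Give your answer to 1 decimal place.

1940·e^(0.018t) = 819·e^(0.022t)
1940/819 = e^((0.022 − 0.018)t) → ln(2.36874) = 0.004·t
t = 0.86236 / 0.004

t ≈ 215.6 years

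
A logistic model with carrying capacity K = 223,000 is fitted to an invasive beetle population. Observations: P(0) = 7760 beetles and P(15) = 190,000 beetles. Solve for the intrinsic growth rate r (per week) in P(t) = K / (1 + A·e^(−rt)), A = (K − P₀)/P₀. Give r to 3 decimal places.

r ≈ 0.338 per week

A = (223000 − 7760)/7760 = 27.73711
190000 = 223000/(1 + 27.73711·e^(−r·15)) → e^(−15r) = (1.17368 − 1)/27.73711 = 0.006262
r = −ln(0.006262)/15 = 5.07329/15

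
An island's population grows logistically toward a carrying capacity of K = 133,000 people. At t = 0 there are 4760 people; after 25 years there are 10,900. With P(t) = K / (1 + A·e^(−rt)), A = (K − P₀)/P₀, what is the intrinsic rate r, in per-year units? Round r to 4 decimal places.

r ≈ 0.0351 per year

A = (133000 − 4760)/4760 = 26.94118
10900 = 133000/(1 + 26.94118·e^(−r·25)) → e^(−25r) = (12.20183 − 1)/26.94118 = 0.415789
r = −ln(0.415789)/25 = 0.87758/25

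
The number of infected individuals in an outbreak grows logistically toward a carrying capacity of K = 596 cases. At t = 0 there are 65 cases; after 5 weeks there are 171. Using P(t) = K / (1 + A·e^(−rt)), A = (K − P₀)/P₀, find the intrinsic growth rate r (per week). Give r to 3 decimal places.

A = (596 − 65)/65 = 8.16923
171 = 596/(1 + 8.16923·e^(−r·5)) → e^(−5r) = (3.48538 − 1)/8.16923 = 0.304237
r = −ln(0.304237)/5 = 1.18995/5

r ≈ 0.238 per week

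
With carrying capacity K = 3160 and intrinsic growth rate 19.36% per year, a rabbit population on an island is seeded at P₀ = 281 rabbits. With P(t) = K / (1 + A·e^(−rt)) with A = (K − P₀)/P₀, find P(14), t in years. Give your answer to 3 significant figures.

≈ 1,880 rabbits

A = (3160 − 281)/281 = 10.24555
P(14) = 3160 / (1 + 10.24555·e^(−0.1936·14)) = 3160 / (1 + 10.24555·0.06651)
= 3160 / 1.68143 ≈ 1879.35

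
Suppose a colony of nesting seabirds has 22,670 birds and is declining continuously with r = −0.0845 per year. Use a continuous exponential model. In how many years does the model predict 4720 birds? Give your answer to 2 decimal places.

4720 = 22670 · e^(-0.0845·t)
t = ln(4720/22670) / -0.0845 = ln(0.2082) / -0.0845 = -1.56923 / -0.0845

t ≈ 18.57 years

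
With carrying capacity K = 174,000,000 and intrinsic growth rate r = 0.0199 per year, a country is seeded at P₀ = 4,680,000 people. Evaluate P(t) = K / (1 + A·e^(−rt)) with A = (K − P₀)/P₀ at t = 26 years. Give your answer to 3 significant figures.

A = (174000000 − 4680000)/4680000 = 36.17949
P(26) = 174000000 / (1 + 36.17949·e^(−0.0199·26)) = 174000000 / (1 + 36.17949·0.596068)
= 174000000 / 22.56545 ≈ 7710904.58

≈ 7,710,000 people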